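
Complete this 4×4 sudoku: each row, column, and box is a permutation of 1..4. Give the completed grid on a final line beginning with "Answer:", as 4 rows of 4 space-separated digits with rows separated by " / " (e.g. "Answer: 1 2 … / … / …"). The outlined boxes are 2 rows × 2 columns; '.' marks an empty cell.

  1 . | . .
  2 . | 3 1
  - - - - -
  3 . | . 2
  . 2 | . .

Step 1. [r1c4∈{4}] r1c4 has the single candidate 4, so r1c4=4.
Step 2. [r3c2∈{1,4}] across col 2, 1 lands solely at r3c2, so r3c2=1.
Step 3. [r3c3∈{4}] r3c3 has the single candidate 4. So r3c3=4.
Step 4. [r4c1∈{4}] only 4 remains possible at r4c1 ⇒ r4c1=4.
Step 5. [r4c3∈{1}] r4c3's peers cover all but 1, so r4c3=1.
Step 6. [r2c2∈{4}] only 4 remains possible at r2c2, so r2c2=4.
Step 7. [r4c4∈{3}] r4c4 has the single candidate 3 ⇒ r4c4=3.
Step 8. [r1c2∈{3}] only 3 remains possible at r1c2. So r1c2=3.
Step 9. [r1c3∈{2}] r1c3's peers cover all but 2 ⇒ r1c3=2.

Answer: 1 3 2 4 / 2 4 3 1 / 3 1 4 2 / 4 2 1 3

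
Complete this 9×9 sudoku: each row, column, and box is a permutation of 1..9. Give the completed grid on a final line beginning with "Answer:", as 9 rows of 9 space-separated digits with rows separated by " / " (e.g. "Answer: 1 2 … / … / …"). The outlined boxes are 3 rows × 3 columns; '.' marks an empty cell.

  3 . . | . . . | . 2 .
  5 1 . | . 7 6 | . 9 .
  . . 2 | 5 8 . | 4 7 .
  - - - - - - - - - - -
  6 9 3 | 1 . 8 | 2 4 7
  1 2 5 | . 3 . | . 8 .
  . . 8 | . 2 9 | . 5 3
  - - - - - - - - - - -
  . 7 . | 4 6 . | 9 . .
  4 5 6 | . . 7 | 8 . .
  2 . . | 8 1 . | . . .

Step 1. [r5c7∈{6}] r5c7's peers cover all but 6. So r5c7=6.
Step 2. [r1c5∈{4,9}] across col 5, 4 lands solely at r1c5, so r1c5=4.
Step 3. [r7c6∈{2,3,5}] across col 6, 2 lands solely at r7c6, so r7c6=2.
Step 4. [r7c8∈{1,3}] row 7 places 3 nowhere but r7c8. So r7c8=3.
Step 5. [r7c9∈{1,5}] r7c9 is the only open cell in row 7 admitting 5. So r7c9=5.
Step 6. [r3c6∈{1,3}] 3 has one home in row 3: r3c6, so r3c6=3.
Step 7. [r3c9∈{1,6}] 1 has one home in row 3: r3c9, so r3c9=1.
Step 8. [r1c9∈{6,8}] across box 3, 6 lands solely at r1c9 ⇒ r1c9=6.
Step 9. [r1c4∈{9}] r1c4's peers cover all but 9, so r1c4=9.
Step 10. [r6c4∈{6,7}] in row 6, 6 fits only at r6c4 ⇒ r6c4=6.
Step 11. [r1c2∈{8}] r1c2 has the single candidate 8. So r1c2=8.
Step 12. [r1c3∈{7}] r1c3's peers cover all but 7 ⇒ r1c3=7.
Step 13. [r4c5∈{5}] only 5 remains possible at r4c5, so r4c5=5.
Step 14. [r2c9∈{8}] only 8 remains possible at r2c9 ⇒ r2c9=8.
Step 15. [r6c2∈{4}] r6c2's peers cover all but 4 ⇒ r6c2=4.
Step 16. [r2c3∈{4}] r2c3 is down to just 4 ⇒ r2c3=4.
Step 17. [r2c4∈{2}] r2c4 has the single candidate 2. So r2c4=2.
Step 18. [r5c9∈{9}] only 9 remains possible at r5c9 ⇒ r5c9=9.
Step 19. [r8c5∈{9}] only 9 remains possible at r8c5. So r8c5=9.
Step 20. [r9c6∈{5}] only 5 remains possible at r9c6 ⇒ r9c6=5.
Step 21. [r9c3∈{9}] r9c3's peers cover all but 9, so r9c3=9.
Step 22. [r9c8∈{6}] nothing but 6 survives at r9c8, so r9c8=6.
Step 23. [r5c6∈{4}] nothing but 4 survives at r5c6. So r5c6=4.
Step 24. [r1c7∈{5}] r1c7 is down to just 5. So r1c7=5.
Step 25. [r3c2∈{6}] r3c2 is down to just 6. So r3c2=6.
Step 26. [r7c1∈{8}] r7c1 is down to just 8, so r7c1=8.
Step 27. [r6c1∈{7}] nothing but 7 survives at r6c1 ⇒ r6c1=7.
Step 28. [r5c4∈{7}] r5c4's peers cover all but 7, so r5c4=7.
Step 29. [r3c1∈{9}] r3c1's peers cover all but 9. So r3c1=9.
Step 30. [r8c8∈{1}] only 1 remains possible at r8c8 ⇒ r8c8=1.
Step 31. [r9c2∈{3}] only 3 remains possible at r9c2. So r9c2=3.
Step 32. [r1c6∈{1}] r1c6's peers cover all but 1 ⇒ r1c6=1.
Step 33. [r9c9∈{4}] nothing but 4 survives at r9c9 ⇒ r9c9=4.
Step 34. [r8c9∈{2}] r8c9 has the single candidate 2. So r8c9=2.
Step 35. [r7c3∈{1}] r7c3 is down to just 1 ⇒ r7c3=1.
Step 36. [r8c4∈{3}] nothing but 3 survives at r8c4 ⇒ r8c4=3.
Step 37. [r9c7∈{7}] r9c7's peers cover all but 7 ⇒ r9c7=7.
Step 38. [r6c7∈{1}] only 1 remains possible at r6c7. So r6c7=1.
Step 39. [r2c7∈{3}] only 3 remains possible at r2c7, so r2c7=3.

Answer: 3 8 7 9 4 1 5 2 6 / 5 1 4 2 7 6 3 9 8 / 9 6 2 5 8 3 4 7 1 / 6 9 3 1 5 8 2 4 7 / 1 2 5 7 3 4 6 8 9 / 7 4 8 6 2 9 1 5 3 / 8 7 1 4 6 2 9 3 5 / 4 5 6 3 9 7 8 1 2 / 2 3 9 8 1 5 7 6 4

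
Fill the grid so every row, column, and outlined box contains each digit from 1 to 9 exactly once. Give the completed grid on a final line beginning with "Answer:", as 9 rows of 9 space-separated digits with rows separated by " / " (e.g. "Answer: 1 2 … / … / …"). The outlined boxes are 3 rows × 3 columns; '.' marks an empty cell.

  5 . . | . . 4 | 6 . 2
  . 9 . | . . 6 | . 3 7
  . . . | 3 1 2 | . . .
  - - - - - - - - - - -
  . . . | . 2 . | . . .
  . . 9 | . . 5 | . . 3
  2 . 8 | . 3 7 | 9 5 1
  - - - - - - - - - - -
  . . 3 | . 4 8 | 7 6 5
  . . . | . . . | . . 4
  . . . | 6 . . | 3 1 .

Step 1. [r9c6∈{9}] r9c6's peers cover all but 9 ⇒ r9c6=9.
Step 2. [r6c2∈{4,6}] r6c2 is the only open cell in row 6 admitting 6 ⇒ r6c2=6.
Step 3. [r4c6∈{1}] r4c6 is down to just 1 ⇒ r4c6=1.
Step 4. [r9c9∈{8}] only 8 remains possible at r9c9 ⇒ r9c9=8.
Step 5. [r2c7∈{1,4,5,8}] col 7 places 1 nowhere but r2c7. So r2c7=1.
Step 6. [r8c7∈{2}] r8c7's peers cover all but 2, so r8c7=2.
Step 7. [r1c5∈{7,8,9}] r1c5 is the only open cell in col 5 admitting 9, so r1c5=9.
Step 8. [r1c8∈{8}] only 8 remains possible at r1c8 ⇒ r1c8=8.
Step 9. [r1c2∈{1,3,7}] row 1 places 3 nowhere but r1c2, so r1c2=3.
Step 10. [r7c1∈{1,9}] 9 has one home in row 7: r7c1 ⇒ r7c1=9.
Step 11. [r2c3∈{2,4}] 2 has one home in row 2: r2c3. So r2c3=2.
Step 12. [r2c1∈{4,8}] in row 2, 4 fits only at r2c1 ⇒ r2c1=4.
Step 13. [r9c1∈{7}] r9c1's peers cover all but 7 ⇒ r9c1=7.
Step 14. [r9c5∈{5}] only 5 remains possible at r9c5. So r9c5=5.
Step 15. [r5c8∈{2,4,7}] 2 has one home in row 5: r5c8 ⇒ r5c8=2.
Step 16. [r5c2∈{1,4,7}] row 5 places 7 nowhere but r5c2 ⇒ r5c2=7.
Step 17. [r9c2∈{2,4}] row 9 places 2 nowhere but r9c2. So r9c2=2.
Step 18. [r4c2∈{4,5}] col 2 places 4 nowhere but r4c2. So r4c2=4.
Step 19. [r7c2∈{1}] r7c2's peers cover all but 1, so r7c2=1.
Step 20. [r5c7∈{4,8}] 4 has one home in box 6: r5c7, so r5c7=4.
Step 21. [r5c4∈{8}] r5c4 is down to just 8. So r5c4=8.
Step 22. [r3c3∈{6,7}] in row 3, 7 fits only at r3c3 ⇒ r3c3=7.
Step 23. [r3c2∈{8}] only 8 remains possible at r3c2, so r3c2=8.
Step 24. [r8c3∈{5,6}] 6 has one home in col 3: r8c3, so r8c3=6.
Step 25. [r8c5∈{7}] r8c5 is down to just 7 ⇒ r8c5=7.
Step 26. [r3c8∈{4,9}] r3c8 is the only open cell in row 3 admitting 4. So r3c8=4.
Step 27. [r8c2∈{5}] r8c2's peers cover all but 5 ⇒ r8c2=5.
Step 28. [r4c1∈{3}] r4c1 has the single candidate 3 ⇒ r4c1=3.
Step 29. [r4c4∈{9}] r4c4's peers cover all but 9 ⇒ r4c4=9.
Step 30. [r8c8∈{9}] r8c8 has the single candidate 9 ⇒ r8c8=9.
Step 31. [r4c9∈{6}] only 6 remains possible at r4c9 ⇒ r4c9=6.
Step 32. [r8c4∈{1}] r8c4 is down to just 1, so r8c4=1.
Step 33. [r4c8∈{7}] r4c8 is down to just 7 ⇒ r4c8=7.
Step 34. [r8c1∈{8}] r8c1 has the single candidate 8, so r8c1=8.
Step 35. [r4c3∈{5}] r4c3's peers cover all but 5 ⇒ r4c3=5.
Step 36. [r1c4∈{7}] only 7 remains possible at r1c4 ⇒ r1c4=7.
Step 37. [r2c4∈{5}] only 5 remains possible at r2c4. So r2c4=5.
Step 38. [r8c6∈{3}] only 3 remains possible at r8c6. So r8c6=3.
Step 39. [r6c4∈{4}] r6c4 is down to just 4 ⇒ r6c4=4.
Step 40. [r4c7∈{8}] nothing but 8 survives at r4c7, so r4c7=8.
Step 41. [r1c3∈{1}] only 1 remains possible at r1c3, so r1c3=1.
Step 42. [r3c9∈{9}] nothing but 9 survives at r3c9, so r3c9=9.
Step 43. [r3c7∈{5}] r3c7's peers cover all but 5, so r3c7=5.
Step 44. [r5c5∈{6}] only 6 remains possible at r5c5. So r5c5=6.
Step 45. [r2c5∈{8}] r2c5 has the single candidate 8, so r2c5=8.
Step 46. [r9c3∈{4}] r9c3 has the single candidate 4 ⇒ r9c3=4.
Step 47. [r7c4∈{2}] r7c4's peers cover all but 2, so r7c4=2.
Step 48. [r5c1∈{1}] r5c1 has the single candidate 1. So r5c1=1.
Step 49. [r3c1∈{6}] r3c1 is down to just 6, so r3c1=6.

Answer: 5 3 1 7 9 4 6 8 2 / 4 9 2 5 8 6 1 3 7 / 6 8 7 3 1 2 5 4 9 / 3 4 5 9 2 1 8 7 6 / 1 7 9 8 6 5 4 2 3 / 2 6 8 4 3 7 9 5 1 / 9 1 3 2 4 8 7 6 5 / 8 5 6 1 7 3 2 9 4 / 7 2 4 6 5 9 3 1 8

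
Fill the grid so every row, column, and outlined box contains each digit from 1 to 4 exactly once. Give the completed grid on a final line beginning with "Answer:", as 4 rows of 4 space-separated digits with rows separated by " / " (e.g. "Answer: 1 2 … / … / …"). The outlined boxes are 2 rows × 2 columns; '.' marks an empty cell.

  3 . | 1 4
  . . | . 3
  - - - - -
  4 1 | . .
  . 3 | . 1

Step 1. [r2c3∈{2}] r2c3's peers cover all but 2. So r2c3=2.
Step 2. [r3c3∈{3}] nothing but 3 survives at r3c3, so r3c3=3.
Step 3. [r3c4∈{2}] r3c4 has the single candidate 2, so r3c4=2.
Step 4. [r4c3∈{4}] r4c3's peers cover all but 4. So r4c3=4.
Step 5. [r2c2∈{4}] only 4 remains possible at r2c2. So r2c2=4.
Step 6. [r2c1∈{1}] r2c1's peers cover all but 1. So r2c1=1.
Step 7. [r4c1∈{2}] r4c1's peers cover all but 2 ⇒ r4c1=2.
Step 8. [r1c2∈{2}] r1c2's peers cover all but 2, so r1c2=2.

Answer: 3 2 1 4 / 1 4 2 3 / 4 1 3 2 / 2 3 4 1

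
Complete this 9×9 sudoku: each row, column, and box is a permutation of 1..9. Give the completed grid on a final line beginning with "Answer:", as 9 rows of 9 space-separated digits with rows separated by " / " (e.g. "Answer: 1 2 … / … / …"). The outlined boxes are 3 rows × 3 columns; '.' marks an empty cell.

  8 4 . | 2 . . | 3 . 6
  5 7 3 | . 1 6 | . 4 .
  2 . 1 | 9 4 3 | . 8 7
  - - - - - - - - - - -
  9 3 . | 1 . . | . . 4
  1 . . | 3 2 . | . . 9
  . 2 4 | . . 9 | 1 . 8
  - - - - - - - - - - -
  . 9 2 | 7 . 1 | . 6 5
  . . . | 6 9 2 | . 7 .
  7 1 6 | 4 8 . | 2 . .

Step 1. [r5c8∈{5}] r5c8's peers cover all but 5 ⇒ r5c8=5.
Step 2. [r6c5∈{5,6,7}] 7 has one home in row 6: r6c5, so r6c5=7.
Step 3. [r4c3∈{5,7,8}] box 4 places 5 nowhere but r4c3, so r4c3=5.
Step 4. [r8c3∈{8}] only 8 remains possible at r8c3, so r8c3=8.
Step 5. [r9c8∈{3,9}] 9 has one home in row 9: r9c8. So r9c8=9.
Step 6. [r4c7∈{6,7}] across row 4, 7 lands solely at r4c7 ⇒ r4c7=7.
Step 7. [r5c2∈{6,8}] in col 2, 8 fits only at r5c2. So r5c2=8.
Step 8. [r8c7∈{4}] nothing but 4 survives at r8c7. So r8c7=4.
Step 9. [r8c1∈{3}] r8c1 has the single candidate 3 ⇒ r8c1=3.
Step 10. [r1c5∈{5}] r1c5 is down to just 5. So r1c5=5.
Step 11. [r4c6∈{8}] r4c6 is down to just 8. So r4c6=8.
Step 12. [r8c2∈{5}] r8c2 is down to just 5, so r8c2=5.
Step 13. [r6c4∈{5}] nothing but 5 survives at r6c4. So r6c4=5.
Step 14. [r6c1∈{6}] r6c1's peers cover all but 6. So r6c1=6.
Step 15. [r7c1∈{4}] r7c1 is down to just 4 ⇒ r7c1=4.
Step 16. [r1c8∈{1}] r1c8 is down to just 1, so r1c8=1.
Step 17. [r2c4∈{8}] r2c4 is down to just 8. So r2c4=8.
Step 18. [r5c3∈{7}] r5c3 is down to just 7. So r5c3=7.
Step 19. [r6c8∈{3}] r6c8 is down to just 3 ⇒ r6c8=3.
Step 20. [r3c7∈{5}] r3c7's peers cover all but 5 ⇒ r3c7=5.
Step 21. [r2c9∈{2}] r2c9 has the single candidate 2, so r2c9=2.
Step 22. [r1c3∈{9}] only 9 remains possible at r1c3, so r1c3=9.
Step 23. [r9c9∈{3}] only 3 remains possible at r9c9. So r9c9=3.
Step 24. [r5c7∈{6}] only 6 remains possible at r5c7, so r5c7=6.
Step 25. [r7c7∈{8}] r7c7's peers cover all but 8, so r7c7=8.
Step 26. [r8c9∈{1}] nothing but 1 survives at r8c9, so r8c9=1.
Step 27. [r5c6∈{4}] r5c6 has the single candidate 4 ⇒ r5c6=4.
Step 28. [r9c6∈{5}] r9c6 is down to just 5. So r9c6=5.
Step 29. [r7c5∈{3}] only 3 remains possible at r7c5 ⇒ r7c5=3.
Step 30. [r1c6∈{7}] r1c6 has the single candidate 7. So r1c6=7.
Step 31. [r3c2∈{6}] r3c2's peers cover all but 6, so r3c2=6.
Step 32. [r2c7∈{9}] only 9 remains possible at r2c7, so r2c7=9.
Step 33. [r4c8∈{2}] r4c8 has the single candidate 2. So r4c8=2.
Step 34. [r4c5∈{6}] only 6 remains possible at r4c5 ⇒ r4c5=6.

Answer: 8 4 9 2 5 7 3 1 6 / 5 7 3 8 1 6 9 4 2 / 2 6 1 9 4 3 5 8 7 / 9 3 5 1 6 8 7 2 4 / 1 8 7 3 2 4 6 5 9 / 6 2 4 5 7 9 1 3 8 / 4 9 2 7 3 1 8 6 5 / 3 5 8 6 9 2 4 7 1 / 7 1 6 4 8 5 2 9 3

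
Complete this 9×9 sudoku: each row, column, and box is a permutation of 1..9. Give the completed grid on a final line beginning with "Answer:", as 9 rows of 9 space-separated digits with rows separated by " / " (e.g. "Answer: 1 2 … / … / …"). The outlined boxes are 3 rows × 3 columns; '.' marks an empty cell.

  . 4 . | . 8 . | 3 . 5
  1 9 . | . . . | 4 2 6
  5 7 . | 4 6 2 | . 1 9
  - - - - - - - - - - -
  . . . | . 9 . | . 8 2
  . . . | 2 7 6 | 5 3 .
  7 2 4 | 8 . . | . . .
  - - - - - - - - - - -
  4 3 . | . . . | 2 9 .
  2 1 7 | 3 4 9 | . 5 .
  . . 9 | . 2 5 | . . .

Step 1. [r6c9∈{1}] r6c9's peers cover all but 1. So r6c9=1.
Step 2. [r8c7∈{6,8}] across row 8, 6 lands solely at r8c7 ⇒ r8c7=6.
Step 3. [r7c6∈{1,7,8}] in col 6, 8 fits only at r7c6, so r7c6=8.
Step 4. [r7c9∈{7}] r7c9 is down to just 7. So r7c9=7.
Step 5. [r9c4∈{1,6,7}] 7 has one home in row 9: r9c4, so r9c4=7.
Step 6. [r4c2∈{5,6}] col 2 places 5 nowhere but r4c2 ⇒ r4c2=5.
Step 7. [r4c4∈{1}] nothing but 1 survives at r4c4. So r4c4=1.
Step 8. [r5c2∈{8}] only 8 remains possible at r5c2 ⇒ r5c2=8.
Step 9. [r4c1∈{3,6}] col 1 places 3 nowhere but r4c1, so r4c1=3.
Step 10. [r9c1∈{6,8}] 8 has one home in col 1: r9c1. So r9c1=8.
Step 11. [r2c3∈{3,8}] r2c3 is the only open cell in row 2 admitting 8. So r2c3=8.
Step 12. [r6c5∈{3,5}] in row 6, 5 fits only at r6c5. So r6c5=5.
Step 13. [r2c6∈{3,7}] r2c6 is the only open cell in row 2 admitting 7, so r2c6=7.
Step 14. [r4c3∈{6}] r4c3's peers cover all but 6. So r4c3=6.
Step 15. [r9c8∈{4}] only 4 remains possible at r9c8 ⇒ r9c8=4.
Step 16. [r4c6∈{4}] r4c6 is down to just 4. So r4c6=4.
Step 17. [r1c1∈{6}] r1c1 is down to just 6 ⇒ r1c1=6.
Step 18. [r5c1∈{9}] r5c1 has the single candidate 9 ⇒ r5c1=9.
Step 19. [r9c9∈{3}] r9c9 is down to just 3 ⇒ r9c9=3.
Step 20. [r2c4∈{5}] r2c4 is down to just 5 ⇒ r2c4=5.
Step 21. [r5c9∈{4}] r5c9 is down to just 4. So r5c9=4.
Step 22. [r1c4∈{9}] nothing but 9 survives at r1c4. So r1c4=9.
Step 23. [r2c5∈{3}] r2c5 has the single candidate 3 ⇒ r2c5=3.
Step 24. [r3c7∈{8}] nothing but 8 survives at r3c7, so r3c7=8.
Step 25. [r6c6∈{3}] r6c6 has the single candidate 3. So r6c6=3.
Step 26. [r4c7∈{7}] r4c7's peers cover all but 7. So r4c7=7.
Step 27. [r1c8∈{7}] only 7 remains possible at r1c8. So r1c8=7.
Step 28. [r1c6∈{1}] r1c6's peers cover all but 1, so r1c6=1.
Step 29. [r1c3∈{2}] only 2 remains possible at r1c3. So r1c3=2.
Step 30. [r7c3∈{5}] r7c3 has the single candidate 5, so r7c3=5.
Step 31. [r9c2∈{6}] nothing but 6 survives at r9c2 ⇒ r9c2=6.
Step 32. [r7c4∈{6}] r7c4's peers cover all but 6 ⇒ r7c4=6.
Step 33. [r3c3∈{3}] r3c3 is down to just 3 ⇒ r3c3=3.
Step 34. [r5c3∈{1}] only 1 remains possible at r5c3, so r5c3=1.
Step 35. [r6c8∈{6}] r6c8's peers cover all but 6. So r6c8=6.
Step 36. [r8c9∈{8}] only 8 remains possible at r8c9, so r8c9=8.
Step 37. [r9c7∈{1}] r9c7 is down to just 1. So r9c7=1.
Step 38. [r6c7∈{9}] r6c7's peers cover all but 9. So r6c7=9.
Step 39. [r7c5∈{1}] r7c5 is down to just 1. So r7c5=1.

Answer: 6 4 2 9 8 1 3 7 5 / 1 9 8 5 3 7 4 2 6 / 5 7 3 4 6 2 8 1 9 / 3 5 6 1 9 4 7 8 2 / 9 8 1 2 7 6 5 3 4 / 7 2 4 8 5 3 9 6 1 / 4 3 5 6 1 8 2 9 7 / 2 1 7 3 4 9 6 5 8 / 8 6 9 7 2 5 1 4 3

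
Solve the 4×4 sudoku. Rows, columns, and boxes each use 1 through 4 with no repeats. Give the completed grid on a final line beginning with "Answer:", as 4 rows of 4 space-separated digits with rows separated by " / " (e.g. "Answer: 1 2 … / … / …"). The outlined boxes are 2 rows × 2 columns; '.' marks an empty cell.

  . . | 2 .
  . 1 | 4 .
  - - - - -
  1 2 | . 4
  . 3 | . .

Step 1. [r1c4∈{1,3}] 1 has one home in row 1: r1c4. So r1c4=1.
Step 2. [r1c1∈{3,4}] row 1 places 3 nowhere but r1c1. So r1c1=3.
Step 3. [r1c2∈{4}] nothing but 4 survives at r1c2, so r1c2=4.
Step 4. [r4c1∈{4}] r4c1 is down to just 4 ⇒ r4c1=4.
Step 5. [r4c4∈{2}] nothing but 2 survives at r4c4, so r4c4=2.
Step 6. [r3c3∈{3}] nothing but 3 survives at r3c3. So r3c3=3.
Step 7. [r4c3∈{1}] r4c3 has the single candidate 1 ⇒ r4c3=1.
Step 8. [r2c4∈{3}] only 3 remains possible at r2c4. So r2c4=3.
Step 9. [r2c1∈{2}] r2c1's peers cover all but 2, so r2c1=2.

Answer: 3 4 2 1 / 2 1 4 3 / 1 2 3 4 / 4 3 1 2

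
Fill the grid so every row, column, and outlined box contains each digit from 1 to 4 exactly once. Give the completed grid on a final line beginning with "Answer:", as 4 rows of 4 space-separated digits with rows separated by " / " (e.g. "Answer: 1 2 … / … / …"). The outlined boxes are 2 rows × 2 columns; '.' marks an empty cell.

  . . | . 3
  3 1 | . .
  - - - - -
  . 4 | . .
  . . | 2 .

Step 1. [r3c4∈{1}] nothing but 1 survives at r3c4. So r3c4=1.
Step 2. [r1c1∈{2,4}] across col 1, 4 lands solely at r1c1 ⇒ r1c1=4.
Step 3. [r2c4∈{2,4}] 2 has one home in row 2: r2c4. So r2c4=2.
Step 4. [r4c4∈{4}] nothing but 4 survives at r4c4. So r4c4=4.
Step 5. [r1c3∈{1}] r1c3's peers cover all but 1. So r1c3=1.
Step 6. [r2c3∈{4}] only 4 remains possible at r2c3. So r2c3=4.
Step 7. [r1c2∈{2}] r1c2 is down to just 2. So r1c2=2.
Step 8. [r4c1∈{1}] r4c1's peers cover all but 1. So r4c1=1.
Step 9. [r3c1∈{2}] r3c1 is down to just 2, so r3c1=2.
Step 10. [r4c2∈{3}] only 3 remains possible at r4c2 ⇒ r4c2=3.
Step 11. [r3c3∈{3}] r3c3 has the single candidate 3. So r3c3=3.

Answer: 4 2 1 3 / 3 1 4 2 / 2 4 3 1 / 1 3 2 4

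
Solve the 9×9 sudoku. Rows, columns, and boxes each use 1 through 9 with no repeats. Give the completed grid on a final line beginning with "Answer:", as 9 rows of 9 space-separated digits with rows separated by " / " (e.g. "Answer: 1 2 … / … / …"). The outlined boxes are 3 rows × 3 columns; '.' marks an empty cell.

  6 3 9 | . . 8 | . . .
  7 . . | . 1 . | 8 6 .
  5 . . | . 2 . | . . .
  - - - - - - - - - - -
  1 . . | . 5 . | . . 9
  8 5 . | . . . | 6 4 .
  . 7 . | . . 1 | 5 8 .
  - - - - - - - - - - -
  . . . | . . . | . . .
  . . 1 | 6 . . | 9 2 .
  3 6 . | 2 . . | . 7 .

Step 1. [r7c4∈{1,3,4,5,7,8,9}] col 4 places 1 nowhere but r7c4, so r7c4=1.
Step 2. [r8c1∈{4}] r8c1 has the single candidate 4, so r8c1=4.
Step 3. [r4c8∈{3}] r4c8 is down to just 3. So r4c8=3.
Step 4. [r8c2∈{8}] nothing but 8 survives at r8c2. So r8c2=8.
Step 5. [r7c8∈{5}] nothing but 5 survives at r7c8 ⇒ r7c8=5.
Step 6. [r8c9∈{3}] only 3 remains possible at r8c9 ⇒ r8c9=3.
Step 7. [r7c7∈{4}] nothing but 4 survives at r7c7, so r7c7=4.
Step 8. [r6c9∈{2}] nothing but 2 survives at r6c9, so r6c9=2.
Step 9. [r4c7∈{7}] r4c7's peers cover all but 7 ⇒ r4c7=7.
Step 10. [r3c6∈{3,4,6,7,9}] r3c6 is the only open cell in row 3 admitting 6 ⇒ r3c6=6.
Step 11. [r1c8∈{1}] r1c8 is down to just 1, so r1c8=1.
Step 12. [r8c5∈{7}] nothing but 7 survives at r8c5, so r8c5=7.
Step 13. [r1c5∈{4}] only 4 remains possible at r1c5 ⇒ r1c5=4.
Step 14. [r7c2∈{2,9}] 9 has one home in col 2: r7c2 ⇒ r7c2=9.
Step 15. [r5c6∈{2,3,7,9}] col 6 places 7 nowhere but r5c6. So r5c6=7.
Step 16. [r5c3∈{2,3}] in row 5, 2 fits only at r5c3 ⇒ r5c3=2.
Step 17. [r4c2∈{4}] r4c2's peers cover all but 4. So r4c2=4.
Step 18. [r6c5∈{3,6,9}] col 5 places 6 nowhere but r6c5. So r6c5=6.
Step 19. [r6c4∈{3,4,9}] 4 has one home in row 6: r6c4, so r6c4=4.
Step 20. [r8c6∈{5}] r8c6 has the single candidate 5 ⇒ r8c6=5.
Step 21. [r2c3∈{4}] r2c3 is down to just 4, so r2c3=4.
Step 22. [r2c9∈{5}] r2c9 is down to just 5, so r2c9=5.
Step 23. [r1c9∈{7}] r1c9 is down to just 7, so r1c9=7.
Step 24. [r3c4∈{3,7,9}] across row 3, 7 lands solely at r3c4 ⇒ r3c4=7.
Step 25. [r7c6∈{3}] r7c6 has the single candidate 3. So r7c6=3.
Step 26. [r2c6∈{9}] r2c6 has the single candidate 9. So r2c6=9.
Step 27. [r5c4∈{3,9}] 9 has one home in col 4: r5c4, so r5c4=9.
Step 28. [r7c5∈{8}] only 8 remains possible at r7c5 ⇒ r7c5=8.
Step 29. [r9c7∈{1}] r9c7 is down to just 1, so r9c7=1.
Step 30. [r4c3∈{6}] r4c3's peers cover all but 6, so r4c3=6.
Step 31. [r7c9∈{6}] r7c9's peers cover all but 6, so r7c9=6.
Step 32. [r3c9∈{4}] nothing but 4 survives at r3c9, so r3c9=4.
Step 33. [r3c3∈{8}] r3c3's peers cover all but 8. So r3c3=8.
Step 34. [r3c8∈{9}] r3c8's peers cover all but 9 ⇒ r3c8=9.
Step 35. [r9c3∈{5}] r9c3 has the single candidate 5, so r9c3=5.
Step 36. [r5c5∈{3}] only 3 remains possible at r5c5 ⇒ r5c5=3.
Step 37. [r5c9∈{1}] r5c9 has the single candidate 1. So r5c9=1.
Step 38. [r9c9∈{8}] nothing but 8 survives at r9c9. So r9c9=8.
Step 39. [r7c1∈{2}] r7c1's peers cover all but 2. So r7c1=2.
Step 40. [r1c4∈{5}] r1c4 has the single candidate 5, so r1c4=5.
Step 41. [r1c7∈{2}] r1c7's peers cover all but 2 ⇒ r1c7=2.
Step 42. [r4c4∈{8}] r4c4 has the single candidate 8, so r4c4=8.
Step 43. [r2c2∈{2}] r2c2 is down to just 2, so r2c2=2.
Step 44. [r3c2∈{1}] r3c2 is down to just 1 ⇒ r3c2=1.
Step 45. [r9c6∈{4}] r9c6 has the single candidate 4 ⇒ r9c6=4.
Step 46. [r6c3∈{3}] r6c3's peers cover all but 3, so r6c3=3.
Step 47. [r7c3∈{7}] r7c3 has the single candidate 7. So r7c3=7.
Step 48. [r3c7∈{3}] nothing but 3 survives at r3c7. So r3c7=3.
Step 49. [r6c1∈{9}] r6c1's peers cover all but 9. So r6c1=9.
Step 50. [r2c4∈{3}] nothing but 3 survives at r2c4. So r2c4=3.
Step 51. [r9c5∈{9}] r9c5 is down to just 9, so r9c5=9.
Step 52. [r4c6∈{2}] r4c6 has the single candidate 2. So r4c6=2.

Answer: 6 3 9 5 4 8 2 1 7 / 7 2 4 3 1 9 8 6 5 / 5 1 8 7 2 6 3 9 4 / 1 4 6 8 5 2 7 3 9 / 8 5 2 9 3 7 6 4 1 / 9 7 3 4 6 1 5 8 2 / 2 9 7 1 8 3 4 5 6 / 4 8 1 6 7 5 9 2 3 / 3 6 5 2 9 4 1 7 8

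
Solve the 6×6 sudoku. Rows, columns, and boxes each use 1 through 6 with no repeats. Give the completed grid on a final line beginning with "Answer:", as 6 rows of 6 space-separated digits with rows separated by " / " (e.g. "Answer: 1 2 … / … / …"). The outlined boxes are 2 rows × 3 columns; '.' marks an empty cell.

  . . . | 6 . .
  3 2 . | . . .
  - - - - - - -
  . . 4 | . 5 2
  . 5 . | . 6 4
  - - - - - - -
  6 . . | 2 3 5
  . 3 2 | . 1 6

Step 1. [r3c1∈{1}] r3c1 has the single candidate 1. So r3c1=1.
Step 2. [r5c2∈{1,4}] in row 5, 4 fits only at r5c2. So r5c2=4.
Step 3. [r1c2∈{1}] only 1 remains possible at r1c2 ⇒ r1c2=1.
Step 4. [r2c4∈{1,4,5}] col 4 places 5 nowhere but r2c4. So r2c4=5.
Step 5. [r1c1∈{4,5}] in col 1, 4 fits only at r1c1. So r1c1=4.
Step 6. [r4c3∈{3}] r4c3 is down to just 3, so r4c3=3.
Step 7. [r2c6∈{1}] r2c6 is down to just 1 ⇒ r2c6=1.
Step 8. [r5c3∈{1}] r5c3 is down to just 1. So r5c3=1.
Step 9. [r6c4∈{4}] r6c4's peers cover all but 4, so r6c4=4.
Step 10. [r1c3∈{5}] only 5 remains possible at r1c3. So r1c3=5.
Step 11. [r3c2∈{6}] nothing but 6 survives at r3c2. So r3c2=6.
Step 12. [r2c3∈{6}] r2c3 has the single candidate 6. So r2c3=6.
Step 13. [r2c5∈{4}] r2c5 is down to just 4 ⇒ r2c5=4.
Step 14. [r3c4∈{3}] r3c4's peers cover all but 3, so r3c4=3.
Step 15. [r6c1∈{5}] r6c1 is down to just 5, so r6c1=5.
Step 16. [r1c5∈{2}] r1c5's peers cover all but 2. So r1c5=2.
Step 17. [r4c4∈{1}] r4c4's peers cover all but 1. So r4c4=1.
Step 18. [r1c6∈{3}] nothing but 3 survives at r1c6, so r1c6=3.
Step 19. [r4c1∈{2}] r4c1 is down to just 2, so r4c1=2.

Answer: 4 1 5 6 2 3 / 3 2 6 5 4 1 / 1 6 4 3 5 2 / 2 5 3 1 6 4 / 6 4 1 2 3 5 / 5 3 2 4 1 6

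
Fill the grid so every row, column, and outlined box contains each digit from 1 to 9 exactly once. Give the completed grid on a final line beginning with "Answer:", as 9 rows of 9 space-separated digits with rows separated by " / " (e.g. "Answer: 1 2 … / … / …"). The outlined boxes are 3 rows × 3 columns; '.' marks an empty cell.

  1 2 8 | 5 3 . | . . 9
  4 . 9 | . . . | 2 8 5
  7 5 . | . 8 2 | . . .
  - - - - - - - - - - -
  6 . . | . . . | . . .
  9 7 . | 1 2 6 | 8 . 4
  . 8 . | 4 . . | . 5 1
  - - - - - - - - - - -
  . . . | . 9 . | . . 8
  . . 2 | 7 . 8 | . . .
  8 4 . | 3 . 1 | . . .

Step 1. [r6c7∈{3,6,7,9}] 6 has one home in row 6: r6c7 ⇒ r6c7=6.
Step 2. [r6c3∈{3}] nothing but 3 survives at r6c3. So r6c3=3.
Step 3. [r1c8∈{4,6,7}] across row 1, 6 lands solely at r1c8. So r1c8=6.
Step 4. [r5c8∈{3}] only 3 remains possible at r5c8 ⇒ r5c8=3.
Step 5. [r1c7∈{4,7}] box 3 places 7 nowhere but r1c7. So r1c7=7.
Step 6. [r8c5∈{4,5,6}] in col 5, 4 fits only at r8c5 ⇒ r8c5=4.
Step 7. [r8c2∈{1,3,6,9}] across col 2, 9 lands solely at r8c2 ⇒ r8c2=9.
Step 8. [r7c6∈{5}] only 5 remains possible at r7c6 ⇒ r7c6=5.
Step 9. [r9c5∈{6}] only 6 remains possible at r9c5, so r9c5=6.
Step 10. [r4c7∈{9}] r4c7 is down to just 9, so r4c7=9.
Step 11. [r8c8∈{1}] r8c8's peers cover all but 1. So r8c8=1.
Step 12. [r6c5∈{7}] r6c5 is down to just 7. So r6c5=7.
Step 13. [r3c3∈{6}] r3c3 is down to just 6, so r3c3=6.
Step 14. [r7c1∈{3}] only 3 remains possible at r7c1, so r7c1=3.
Step 15. [r3c8∈{4}] only 4 remains possible at r3c8. So r3c8=4.
Step 16. [r5c3∈{5}] r5c3's peers cover all but 5. So r5c3=5.
Step 17. [r9c3∈{7}] r9c3's peers cover all but 7 ⇒ r9c3=7.
Step 18. [r9c9∈{2}] r9c9's peers cover all but 2, so r9c9=2.
Step 19. [r3c9∈{3}] r3c9 is down to just 3 ⇒ r3c9=3.
Step 20. [r4c2∈{1}] r4c2's peers cover all but 1. So r4c2=1.
Step 21. [r4c8∈{2,7}] 2 has one home in row 4: r4c8. So r4c8=2.
Step 22. [r9c7∈{5}] only 5 remains possible at r9c7 ⇒ r9c7=5.
Step 23. [r4c6∈{3}] nothing but 3 survives at r4c6. So r4c6=3.
Step 24. [r9c8∈{9}] nothing but 9 survives at r9c8. So r9c8=9.
Step 25. [r7c3∈{1}] r7c3's peers cover all but 1. So r7c3=1.
Step 26. [r7c8∈{7}] nothing but 7 survives at r7c8. So r7c8=7.
Step 27. [r2c2∈{3}] r2c2 has the single candidate 3, so r2c2=3.
Step 28. [r4c5∈{5}] nothing but 5 survives at r4c5 ⇒ r4c5=5.
Step 29. [r8c7∈{3}] r8c7 has the single candidate 3. So r8c7=3.
Step 30. [r4c4∈{8}] only 8 remains possible at r4c4, so r4c4=8.
Step 31. [r7c2∈{6}] nothing but 6 survives at r7c2. So r7c2=6.
Step 32. [r2c5∈{1}] r2c5 is down to just 1. So r2c5=1.
Step 33. [r2c4∈{6}] r2c4 is down to just 6. So r2c4=6.
Step 34. [r7c7∈{4}] r7c7's peers cover all but 4 ⇒ r7c7=4.
Step 35. [r4c3∈{4}] r4c3's peers cover all but 4. So r4c3=4.
Step 36. [r1c6∈{4}] only 4 remains possible at r1c6, so r1c6=4.
Step 37. [r7c4∈{2}] only 2 remains possible at r7c4. So r7c4=2.
Step 38. [r8c1∈{5}] r8c1's peers cover all but 5, so r8c1=5.
Step 39. [r6c6∈{9}] r6c6 is down to just 9 ⇒ r6c6=9.
Step 40. [r6c1∈{2}] only 2 remains possible at r6c1 ⇒ r6c1=2.
Step 41. [r3c7∈{1}] only 1 remains possible at r3c7, so r3c7=1.
Step 42. [r8c9∈{6}] nothing but 6 survives at r8c9 ⇒ r8c9=6.
Step 43. [r4c9∈{7}] only 7 remains possible at r4c9. So r4c9=7.
Step 44. [r2c6∈{7}] r2c6's peers cover all but 7, so r2c6=7.
Step 45. [r3c4∈{9}] r3c4 has the single candidate 9, so r3c4=9.

Answer: 1 2 8 5 3 4 7 6 9 / 4 3 9 6 1 7 2 8 5 / 7 5 6 9 8 2 1 4 3 / 6 1 4 8 5 3 9 2 7 / 9 7 5 1 2 6 8 3 4 / 2 8 3 4 7 9 6 5 1 / 3 6 1 2 9 5 4 7 8 / 5 9 2 7 4 8 3 1 6 / 8 4 7 3 6 1 5 9 2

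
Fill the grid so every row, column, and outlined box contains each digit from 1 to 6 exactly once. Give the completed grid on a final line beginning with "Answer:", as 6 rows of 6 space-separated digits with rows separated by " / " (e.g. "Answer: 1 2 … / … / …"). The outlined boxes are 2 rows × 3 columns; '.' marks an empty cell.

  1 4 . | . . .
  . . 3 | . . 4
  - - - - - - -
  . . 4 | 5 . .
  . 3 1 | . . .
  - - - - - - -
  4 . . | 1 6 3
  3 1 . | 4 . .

Step 1. [r1c4∈{2,3,6}] in col 4, 3 fits only at r1c4 ⇒ r1c4=3.
Step 2. [r3c6∈{1,2,6}] r3c6 is the only open cell in col 6 admitting 1. So r3c6=1.
Step 3. [r6c3∈{2,5,6}] in row 6, 6 fits only at r6c3 ⇒ r6c3=6.
Step 4. [r1c6∈{2,5,6}] r1c6 is the only open cell in row 1 admitting 6. So r1c6=6.
Step 5. [r4c6∈{2}] r4c6's peers cover all but 2 ⇒ r4c6=2.
Step 6. [r2c4∈{2}] r2c4 is down to just 2, so r2c4=2.
Step 7. [r1c5∈{5}] r1c5's peers cover all but 5. So r1c5=5.
Step 8. [r4c1∈{5,6}] in row 4, 5 fits only at r4c1. So r4c1=5.
Step 9. [r5c3∈{2,5}] r5c3 is the only open cell in col 3 admitting 5. So r5c3=5.
Step 10. [r2c1∈{6}] nothing but 6 survives at r2c1. So r2c1=6.
Step 11. [r3c1∈{2}] r3c1 is down to just 2 ⇒ r3c1=2.
Step 12. [r6c6∈{5}] r6c6's peers cover all but 5 ⇒ r6c6=5.
Step 13. [r6c5∈{2}] nothing but 2 survives at r6c5. So r6c5=2.
Step 14. [r1c3∈{2}] only 2 remains possible at r1c3, so r1c3=2.
Step 15. [r2c5∈{1}] r2c5's peers cover all but 1, so r2c5=1.
Step 16. [r5c2∈{2}] r5c2's peers cover all but 2, so r5c2=2.
Step 17. [r4c5∈{4}] r4c5's peers cover all but 4. So r4c5=4.
Step 18. [r2c2∈{5}] only 5 remains possible at r2c2. So r2c2=5.
Step 19. [r3c2∈{6}] r3c2's peers cover all but 6. So r3c2=6.
Step 20. [r3c5∈{3}] nothing but 3 survives at r3c5. So r3c5=3.
Step 21. [r4c4∈{6}] only 6 remains possible at r4c4, so r4c4=6.

Answer: 1 4 2 3 5 6 / 6 5 3 2 1 4 / 2 6 4 5 3 1 / 5 3 1 6 4 2 / 4 2 5 1 6 3 / 3 1 6 4 2 5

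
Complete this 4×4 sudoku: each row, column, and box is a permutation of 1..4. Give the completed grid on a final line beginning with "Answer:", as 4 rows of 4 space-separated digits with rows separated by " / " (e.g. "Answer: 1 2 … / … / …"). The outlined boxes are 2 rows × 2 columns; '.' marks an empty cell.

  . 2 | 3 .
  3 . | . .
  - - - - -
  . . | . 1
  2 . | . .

Step 1. [r1c4∈{4}] r1c4's peers cover all but 4. So r1c4=4.
Step 2. [r4c2∈{1,3,4}] row 4 places 1 nowhere but r4c2, so r4c2=1.
Step 3. [r3c3∈{2,4}] across row 3, 2 lands solely at r3c3. So r3c3=2.
Step 4. [r3c2∈{3,4}] row 3 places 3 nowhere but r3c2 ⇒ r3c2=3.
Step 5. [r4c4∈{3}] only 3 remains possible at r4c4, so r4c4=3.
Step 6. [r1c1∈{1}] r1c1's peers cover all but 1. So r1c1=1.
Step 7. [r2c2∈{4}] nothing but 4 survives at r2c2, so r2c2=4.
Step 8. [r3c1∈{4}] r3c1 has the single candidate 4, so r3c1=4.
Step 9. [r4c3∈{4}] r4c3 has the single candidate 4. So r4c3=4.
Step 10. [r2c4∈{2}] only 2 remains possible at r2c4 ⇒ r2c4=2.
Step 11. [r2c3∈{1}] r2c3's peers cover all but 1. So r2c3=1.

Answer: 1 2 3 4 / 3 4 1 2 / 4 3 2 1 / 2 1 4 3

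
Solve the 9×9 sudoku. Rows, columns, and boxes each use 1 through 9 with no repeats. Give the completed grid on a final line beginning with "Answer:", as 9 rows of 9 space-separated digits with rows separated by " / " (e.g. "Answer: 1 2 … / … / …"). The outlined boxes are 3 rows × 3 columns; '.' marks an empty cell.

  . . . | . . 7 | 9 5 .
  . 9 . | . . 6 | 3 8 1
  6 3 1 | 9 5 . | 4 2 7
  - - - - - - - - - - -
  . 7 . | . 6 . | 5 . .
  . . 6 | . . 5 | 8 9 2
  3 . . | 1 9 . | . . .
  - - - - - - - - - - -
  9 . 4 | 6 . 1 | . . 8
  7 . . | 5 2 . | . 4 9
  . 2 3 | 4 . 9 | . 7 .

Step 1. [r8c3∈{8}] r8c3 is down to just 8, so r8c3=8.
Step 2. [r1c3∈{2}] only 2 remains possible at r1c3. So r1c3=2.
Step 3. [r4c1∈{1,2,4,8}] col 1 places 2 nowhere but r4c1, so r4c1=2.
Step 4. [r6c2∈{4,5,8}] across box 4, 8 lands solely at r6c2. So r6c2=8.
Step 5. [r4c9∈{3,4}] in col 9, 3 fits only at r4c9 ⇒ r4c9=3.
Step 6. [r1c2∈{4}] nothing but 4 survives at r1c2. So r1c2=4.
Step 7. [r4c6∈{4,8}] 4 has one home in row 4: r4c6 ⇒ r4c6=4.
Step 8. [r8c2∈{1,6}] 6 has one home in col 2: r8c2, so r8c2=6.
Step 9. [r9c1∈{1,5}] in box 7, 1 fits only at r9c1. So r9c1=1.
Step 10. [r1c5∈{1,3,8}] row 1 places 1 nowhere but r1c5 ⇒ r1c5=1.
Step 11. [r7c5∈{3,7}] r7c5 is the only open cell in row 7 admitting 7, so r7c5=7.
Step 12. [r9c7∈{6}] r9c7's peers cover all but 6, so r9c7=6.
Step 13. [r1c4∈{3,8}] 3 has one home in row 1: r1c4 ⇒ r1c4=3.
Step 14. [r6c9∈{4,6}] across row 6, 4 lands solely at r6c9. So r6c9=4.
Step 15. [r2c1∈{5}] r2c1's peers cover all but 5 ⇒ r2c1=5.
Step 16. [r2c3∈{7}] nothing but 7 survives at r2c3. So r2c3=7.
Step 17. [r7c8∈{3}] r7c8's peers cover all but 3 ⇒ r7c8=3.
Step 18. [r6c6∈{2}] r6c6's peers cover all but 2. So r6c6=2.
Step 19. [r5c2∈{1}] nothing but 1 survives at r5c2, so r5c2=1.
Step 20. [r4c3∈{9}] nothing but 9 survives at r4c3 ⇒ r4c3=9.
Step 21. [r1c1∈{8}] nothing but 8 survives at r1c1, so r1c1=8.
Step 22. [r4c4∈{8}] r4c4 is down to just 8. So r4c4=8.
Step 23. [r2c5∈{4}] r2c5 has the single candidate 4, so r2c5=4.
Step 24. [r3c6∈{8}] nothing but 8 survives at r3c6, so r3c6=8.
Step 25. [r8c6∈{3}] r8c6's peers cover all but 3, so r8c6=3.
Step 26. [r7c7∈{2}] nothing but 2 survives at r7c7. So r7c7=2.
Step 27. [r1c9∈{6}] r1c9 has the single candidate 6. So r1c9=6.
Step 28. [r2c4∈{2}] only 2 remains possible at r2c4, so r2c4=2.
Step 29. [r6c8∈{6}] only 6 remains possible at r6c8, so r6c8=6.
Step 30. [r5c5∈{3}] r5c5's peers cover all but 3. So r5c5=3.
Step 31. [r6c7∈{7}] r6c7 has the single candidate 7, so r6c7=7.
Step 32. [r5c1∈{4}] nothing but 4 survives at r5c1, so r5c1=4.
Step 33. [r5c4∈{7}] r5c4 is down to just 7, so r5c4=7.
Step 34. [r9c5∈{8}] r9c5 is down to just 8 ⇒ r9c5=8.
Step 35. [r6c3∈{5}] nothing but 5 survives at r6c3, so r6c3=5.
Step 36. [r4c8∈{1}] r4c8's peers cover all but 1. So r4c8=1.
Step 37. [r8c7∈{1}] only 1 remains possible at r8c7. So r8c7=1.
Step 38. [r9c9∈{5}] r9c9's peers cover all but 5. So r9c9=5.
Step 39. [r7c2∈{5}] nothing but 5 survives at r7c2 ⇒ r7c2=5.

Answer: 8 4 2 3 1 7 9 5 6 / 5 9 7 2 4 6 3 8 1 / 6 3 1 9 5 8 4 2 7 / 2 7 9 8 6 4 5 1 3 / 4 1 6 7 3 5 8 9 2 / 3 8 5 1 9 2 7 6 4 / 9 5 4 6 7 1 2 3 8 / 7 6 8 5 2 3 1 4 9 / 1 2 3 4 8 9 6 7 5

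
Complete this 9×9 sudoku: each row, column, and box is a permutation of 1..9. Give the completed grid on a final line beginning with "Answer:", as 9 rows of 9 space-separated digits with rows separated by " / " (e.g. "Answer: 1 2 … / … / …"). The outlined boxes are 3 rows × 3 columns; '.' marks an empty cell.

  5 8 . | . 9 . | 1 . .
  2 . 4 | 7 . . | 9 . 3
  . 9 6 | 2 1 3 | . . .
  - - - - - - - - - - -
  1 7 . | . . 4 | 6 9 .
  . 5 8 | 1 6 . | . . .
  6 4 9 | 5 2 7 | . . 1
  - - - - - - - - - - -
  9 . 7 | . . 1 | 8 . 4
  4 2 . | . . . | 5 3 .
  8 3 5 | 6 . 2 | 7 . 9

Step 1. [r5c7∈{2,3,4}] across col 7, 2 lands solely at r5c7. So r5c7=2.
Step 2. [r2c6∈{5,6,8}] in col 6, 5 fits only at r2c6, so r2c6=5.
Step 3. [r3c8∈{4,5,7,8}] across col 8, 5 lands solely at r3c8 ⇒ r3c8=5.
Step 4. [r2c8∈{6,8}] r2c8 is the only open cell in row 2 admitting 6, so r2c8=6.
Step 5. [r8c6∈{8,9}] 8 has one home in col 6: r8c6, so r8c6=8.
Step 6. [r4c4∈{3,8}] col 4 places 8 nowhere but r4c4, so r4c4=8.
Step 7. [r5c9∈{7}] r5c9's peers cover all but 7. So r5c9=7.
Step 8. [r4c5∈{3}] nothing but 3 survives at r4c5, so r4c5=3.
Step 9. [r1c8∈{2,4,7}] r1c8 is the only open cell in row 1 admitting 7. So r1c8=7.
Step 10. [r8c5∈{7}] r8c5 has the single candidate 7, so r8c5=7.
Step 11. [r7c2∈{6}] r7c2 is down to just 6. So r7c2=6.
Step 12. [r1c6∈{6}] r1c6 is down to just 6, so r1c6=6.
Step 13. [r1c9∈{2}] only 2 remains possible at r1c9, so r1c9=2.
Step 14. [r5c1∈{3}] r5c1 is down to just 3. So r5c1=3.
Step 15. [r4c3∈{2}] r4c3 is down to just 2 ⇒ r4c3=2.
Step 16. [r8c4∈{9}] nothing but 9 survives at r8c4 ⇒ r8c4=9.
Step 17. [r9c5∈{4}] only 4 remains possible at r9c5 ⇒ r9c5=4.
Step 18. [r8c3∈{1}] r8c3 is down to just 1. So r8c3=1.
Step 19. [r9c8∈{1}] only 1 remains possible at r9c8, so r9c8=1.
Step 20. [r1c3∈{3}] r1c3 has the single candidate 3. So r1c3=3.
Step 21. [r8c9∈{6}] r8c9 is down to just 6. So r8c9=6.
Step 22. [r6c8∈{8}] r6c8 is down to just 8 ⇒ r6c8=8.
Step 23. [r2c2∈{1}] nothing but 1 survives at r2c2 ⇒ r2c2=1.
Step 24. [r5c8∈{4}] only 4 remains possible at r5c8. So r5c8=4.
Step 25. [r6c7∈{3}] r6c7 has the single candidate 3 ⇒ r6c7=3.
Step 26. [r7c5∈{5}] only 5 remains possible at r7c5. So r7c5=5.
Step 27. [r4c9∈{5}] r4c9 is down to just 5 ⇒ r4c9=5.
Step 28. [r7c4∈{3}] r7c4 has the single candidate 3. So r7c4=3.
Step 29. [r3c1∈{7}] only 7 remains possible at r3c1 ⇒ r3c1=7.
Step 30. [r3c9∈{8}] r3c9's peers cover all but 8. So r3c9=8.
Step 31. [r2c5∈{8}] nothing but 8 survives at r2c5. So r2c5=8.
Step 32. [r7c8∈{2}] only 2 remains possible at r7c8 ⇒ r7c8=2.
Step 33. [r1c4∈{4}] nothing but 4 survives at r1c4. So r1c4=4.
Step 34. [r3c7∈{4}] nothing but 4 survives at r3c7. So r3c7=4.
Step 35. [r5c6∈{9}] only 9 remains possible at r5c6 ⇒ r5c6=9.

Answer: 5 8 3 4 9 6 1 7 2 / 2 1 4 7 8 5 9 6 3 / 7 9 6 2 1 3 4 5 8 / 1 7 2 8 3 4 6 9 5 / 3 5 8 1 6 9 2 4 7 / 6 4 9 5 2 7 3 8 1 / 9 6 7 3 5 1 8 2 4 / 4 2 1 9 7 8 5 3 6 / 8 3 5 6 4 2 7 1 9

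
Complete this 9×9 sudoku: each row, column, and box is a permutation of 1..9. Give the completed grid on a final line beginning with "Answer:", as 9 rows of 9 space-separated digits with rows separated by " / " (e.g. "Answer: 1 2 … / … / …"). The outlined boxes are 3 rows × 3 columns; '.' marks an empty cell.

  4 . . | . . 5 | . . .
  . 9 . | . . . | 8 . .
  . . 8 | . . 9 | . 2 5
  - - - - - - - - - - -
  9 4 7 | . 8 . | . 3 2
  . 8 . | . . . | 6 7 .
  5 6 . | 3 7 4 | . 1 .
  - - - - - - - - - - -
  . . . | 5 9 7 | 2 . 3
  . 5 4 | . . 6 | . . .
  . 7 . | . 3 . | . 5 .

Step 1. [r1c2∈{1,2,3}] in col 2, 2 fits only at r1c2. So r1c2=2.
Step 2. [r9c4∈{1,2,4,8}] r9c4 is the only open cell in box 8 admitting 4. So r9c4=4.
Step 3. [r3c7∈{1,3,4,7}] col 7 places 4 nowhere but r3c7, so r3c7=4.
Step 4. [r2c8∈{6}] only 6 remains possible at r2c8, so r2c8=6.
Step 5. [r8c1∈{1,2,3,8}] 3 has one home in row 8: r8c1. So r8c1=3.
Step 6. [r4c6∈{1}] r4c6 is down to just 1. So r4c6=1.
Step 7. [r5c6∈{2}] only 2 remains possible at r5c6. So r5c6=2.
Step 8. [r9c3∈{1,2,6,9}] in col 3, 9 fits only at r9c3, so r9c3=9.
Step 9. [r5c1∈{1}] r5c1 is down to just 1, so r5c1=1.
Step 10. [r1c7∈{1,3,7,9}] in col 7, 3 fits only at r1c7, so r1c7=3.
Step 11. [r1c4∈{1,6,7,8}] across row 1, 8 lands solely at r1c4 ⇒ r1c4=8.
Step 12. [r1c9∈{1,7,9}] across row 1, 7 lands solely at r1c9. So r1c9=7.
Step 13. [r2c9∈{1}] r2c9 has the single candidate 1. So r2c9=1.
Step 14. [r6c7∈{9}] only 9 remains possible at r6c7 ⇒ r6c7=9.
Step 15. [r2c1∈{7}] r2c1 has the single candidate 7. So r2c1=7.
Step 16. [r3c1∈{6}] nothing but 6 survives at r3c1. So r3c1=6.
Step 17. [r3c5∈{1}] nothing but 1 survives at r3c5. So r3c5=1.
Step 18. [r8c9∈{8,9}] across col 9, 9 lands solely at r8c9, so r8c9=9.
Step 19. [r9c6∈{8}] r9c6's peers cover all but 8. So r9c6=8.
Step 20. [r8c4∈{1,2}] in col 4, 1 fits only at r8c4. So r8c4=1.
Step 21. [r2c3∈{3,5}] in row 2, 5 fits only at r2c3, so r2c3=5.
Step 22. [r8c8∈{8}] only 8 remains possible at r8c8 ⇒ r8c8=8.
Step 23. [r2c5∈{2,4}] 4 has one home in row 2: r2c5 ⇒ r2c5=4.
Step 24. [r7c2∈{1}] r7c2 is down to just 1. So r7c2=1.
Step 25. [r9c7∈{1}] nothing but 1 survives at r9c7 ⇒ r9c7=1.
Step 26. [r9c9∈{6}] r9c9's peers cover all but 6 ⇒ r9c9=6.
Step 27. [r5c5∈{5}] r5c5 is down to just 5, so r5c5=5.
Step 28. [r3c4∈{7}] r3c4 is down to just 7, so r3c4=7.
Step 29. [r9c1∈{2}] r9c1 has the single candidate 2 ⇒ r9c1=2.
Step 30. [r1c8∈{9}] r1c8 is down to just 9 ⇒ r1c8=9.
Step 31. [r2c6∈{3}] r2c6 is down to just 3, so r2c6=3.
Step 32. [r8c5∈{2}] r8c5's peers cover all but 2. So r8c5=2.
Step 33. [r7c3∈{6}] r7c3's peers cover all but 6, so r7c3=6.
Step 34. [r5c9∈{4}] r5c9's peers cover all but 4 ⇒ r5c9=4.
Step 35. [r6c9∈{8}] nothing but 8 survives at r6c9, so r6c9=8.
Step 36. [r4c4∈{6}] r4c4 is down to just 6. So r4c4=6.
Step 37. [r2c4∈{2}] nothing but 2 survives at r2c4. So r2c4=2.
Step 38. [r3c2∈{3}] nothing but 3 survives at r3c2, so r3c2=3.
Step 39. [r1c3∈{1}] r1c3 is down to just 1 ⇒ r1c3=1.
Step 40. [r1c5∈{6}] r1c5 has the single candidate 6. So r1c5=6.
Step 41. [r4c7∈{5}] r4c7 has the single candidate 5. So r4c7=5.
Step 42. [r5c3∈{3}] r5c3 has the single candidate 3. So r5c3=3.
Step 43. [r5c4∈{9}] r5c4's peers cover all but 9, so r5c4=9.
Step 44. [r8c7∈{7}] r8c7 is down to just 7, so r8c7=7.
Step 45. [r7c1∈{8}] nothing but 8 survives at r7c1, so r7c1=8.
Step 46. [r6c3∈{2}] only 2 remains possible at r6c3. So r6c3=2.
Step 47. [r7c8∈{4}] r7c8 is down to just 4. So r7c8=4.

Answer: 4 2 1 8 6 5 3 9 7 / 7 9 5 2 4 3 8 6 1 / 6 3 8 7 1 9 4 2 5 / 9 4 7 6 8 1 5 3 2 / 1 8 3 9 5 2 6 7 4 / 5 6 2 3 7 4 9 1 8 / 8 1 6 5 9 7 2 4 3 / 3 5 4 1 2 6 7 8 9 / 2 7 9 4 3 8 1 5 6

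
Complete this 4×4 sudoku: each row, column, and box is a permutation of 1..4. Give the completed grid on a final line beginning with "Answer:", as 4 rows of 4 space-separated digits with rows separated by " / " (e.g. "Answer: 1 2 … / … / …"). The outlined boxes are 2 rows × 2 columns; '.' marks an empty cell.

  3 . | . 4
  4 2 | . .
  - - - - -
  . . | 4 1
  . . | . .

Step 1. [r4c4∈{2,3}] in col 4, 2 fits only at r4c4 ⇒ r4c4=2.
Step 2. [r4c2∈{1,3,4}] 4 has one home in row 4: r4c2, so r4c2=4.
Step 3. [r2c3∈{1,3}] across row 2, 1 lands solely at r2c3 ⇒ r2c3=1.
Step 4. [r4c1∈{1}] r4c1 has the single candidate 1 ⇒ r4c1=1.
Step 5. [r1c2∈{1}] only 1 remains possible at r1c2, so r1c2=1.
Step 6. [r3c2∈{3}] r3c2's peers cover all but 3, so r3c2=3.
Step 7. [r1c3∈{2}] r1c3 is down to just 2 ⇒ r1c3=2.
Step 8. [r2c4∈{3}] r2c4 has the single candidate 3 ⇒ r2c4=3.
Step 9. [r4c3∈{3}] only 3 remains possible at r4c3, so r4c3=3.
Step 10. [r3c1∈{2}] r3c1 is down to just 2, so r3c1=2.

Answer: 3 1 2 4 / 4 2 1 3 / 2 3 4 1 / 1 4 3 2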